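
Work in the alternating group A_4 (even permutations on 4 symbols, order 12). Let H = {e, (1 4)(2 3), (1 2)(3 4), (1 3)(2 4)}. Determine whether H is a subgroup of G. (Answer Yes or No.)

|H| = 4 divides |G| = 12, consistent with Lagrange.
H contains the identity, every element's inverse is in H, and H is closed under ∘: it is a subgroup.

Yes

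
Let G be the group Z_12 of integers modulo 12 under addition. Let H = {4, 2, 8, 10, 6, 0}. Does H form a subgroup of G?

|H| = 6 divides |G| = 12, consistent with Lagrange.
H contains the identity, every element's inverse is in H, and H is closed under +: it is a subgroup.
In fact H = ⟨2⟩.

Yes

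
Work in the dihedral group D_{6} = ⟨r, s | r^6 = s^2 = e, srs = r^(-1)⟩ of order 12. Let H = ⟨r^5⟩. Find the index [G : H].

|⟨r^5⟩| = 6 and |G| = 12.
By Lagrange, [G : H] = |G|/|H| = 12/6 = 2.

2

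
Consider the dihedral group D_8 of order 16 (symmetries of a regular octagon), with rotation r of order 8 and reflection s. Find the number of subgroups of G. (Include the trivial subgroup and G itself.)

|G| = 16, so by Lagrange every subgroup order divides 16. Divisors: 1, 2, 4, 8, 16.
Subgroups by order — order 1: 1; order 2: 9; order 4: 5; order 8: 3; order 16: 1.
Total: 1 + 9 + 5 + 3 + 1 = 19.

19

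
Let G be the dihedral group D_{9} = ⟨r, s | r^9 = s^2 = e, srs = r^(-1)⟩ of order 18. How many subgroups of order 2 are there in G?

9

|G| = 18 and 2 | 18, so subgroups of order 2 are possible by Lagrange.
The subgroups of order 2 are: {e, r^2s}; {e, r^3s}; {e, r^4s}; {e, r^5s}; … (9 in all).
So G has 9 subgroups of order 2.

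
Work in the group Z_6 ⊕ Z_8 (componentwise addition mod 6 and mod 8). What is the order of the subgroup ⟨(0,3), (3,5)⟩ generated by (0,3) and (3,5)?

|⟨(0,3)⟩| = 8 and |⟨(3,5)⟩| = 8, so |H| is a multiple of lcm(8, 8) = 8 and divides |G| = 48.
Closing under the operation: H = {(0,0), (0,1), (0,2), (0,3), (0,4), (0,5), (0,6), (0,7), (3,0), (3,1), (3,2), (3,3), (3,4), (3,5), (3,6), (3,7)}, so |H| = 16.

16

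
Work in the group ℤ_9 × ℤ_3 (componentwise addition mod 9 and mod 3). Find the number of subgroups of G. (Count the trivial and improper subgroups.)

10

|G| = 27, so by Lagrange every subgroup order divides 27. Divisors: 1, 3, 9, 27.
Subgroups by order — order 1: 1; order 3: 4; order 9: 4; order 27: 1.
Total: 1 + 4 + 4 + 1 = 10.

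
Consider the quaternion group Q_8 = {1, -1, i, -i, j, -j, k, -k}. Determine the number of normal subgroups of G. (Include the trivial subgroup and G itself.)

6

G has 6 subgroups. Checking conjugation-invariance by order — order 1: 1/1 normal; order 2: 1/1 normal; order 4: 3/3 normal; order 8: 1/1 normal.
Total normal subgroups: 6.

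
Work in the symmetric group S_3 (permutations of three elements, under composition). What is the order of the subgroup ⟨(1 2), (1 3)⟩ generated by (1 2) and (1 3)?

6

|⟨(1 2)⟩| = 2 and |⟨(1 3)⟩| = 2, so |H| is a multiple of lcm(2, 2) = 2 and divides |G| = 6.
Closing {(1 2), (1 3)} under the group operation gives all of G, so |H| = 6.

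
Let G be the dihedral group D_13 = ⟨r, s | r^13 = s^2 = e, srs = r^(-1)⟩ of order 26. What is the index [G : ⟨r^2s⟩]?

13

|⟨r^2s⟩| = 2 and |G| = 26.
By Lagrange, [G : H] = |G|/|H| = 26/2 = 13.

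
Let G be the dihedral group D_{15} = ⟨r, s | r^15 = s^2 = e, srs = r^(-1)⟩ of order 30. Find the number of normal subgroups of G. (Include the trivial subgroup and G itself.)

5

G has 28 subgroups. Checking conjugation-invariance by order — order 1: 1/1 normal; order 2: 0/15 normal; order 3: 1/1 normal; order 5: 1/1 normal; order 6: 0/5 normal; order 10: 0/3 normal; order 15: 1/1 normal; order 30: 1/1 normal.
Total normal subgroups: 5.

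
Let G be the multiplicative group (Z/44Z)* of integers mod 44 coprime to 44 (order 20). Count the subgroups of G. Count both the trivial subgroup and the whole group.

|G| = 20, so by Lagrange every subgroup order divides 20. Divisors: 1, 2, 4, 5, 10, 20.
Subgroups by order — order 1: 1; order 2: 3; order 4: 1; order 5: 1; order 10: 3; order 20: 1.
Total: 1 + 3 + 1 + 1 + 3 + 1 = 10.

10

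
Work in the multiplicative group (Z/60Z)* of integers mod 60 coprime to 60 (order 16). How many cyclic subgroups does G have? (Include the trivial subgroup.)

12

Group the elements of G by the cyclic subgroup they generate; each cyclic subgroup of order d accounts for φ(d) elements.
Cyclic subgroups by order — order 1: 1; order 2: 7; order 4: 4.
Total: 12.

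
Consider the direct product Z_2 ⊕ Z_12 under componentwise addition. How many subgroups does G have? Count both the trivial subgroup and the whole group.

16

|G| = 24, so by Lagrange every subgroup order divides 24. Divisors: 1, 2, 3, 4, 6, 8, 12, 24.
Subgroups by order — order 1: 1; order 2: 3; order 3: 1; order 4: 3; order 6: 3; order 8: 1; order 12: 3; order 24: 1.
Total: 1 + 3 + 1 + 3 + 3 + 1 + 3 + 1 = 16.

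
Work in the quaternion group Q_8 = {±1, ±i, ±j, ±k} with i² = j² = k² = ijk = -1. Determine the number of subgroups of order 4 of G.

3

|G| = 8 and 4 | 8, so subgroups of order 4 are possible by Lagrange.
The subgroups of order 4 are: {1, -1, i, -i}; {1, -1, j, -j}; {1, -1, k, -k}.
So G has 3 subgroups of order 4.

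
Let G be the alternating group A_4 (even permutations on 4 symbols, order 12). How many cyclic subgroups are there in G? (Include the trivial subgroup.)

8

Each element a generates a cyclic subgroup ⟨a⟩; distinct elements may generate the same one (a cyclic group of order d has φ(d) generators).
Cyclic subgroups by order — order 1: 1; order 2: 3; order 3: 4.
Total: 8.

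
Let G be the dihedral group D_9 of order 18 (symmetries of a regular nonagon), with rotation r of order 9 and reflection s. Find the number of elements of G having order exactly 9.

The elements of order 9 are: r, r^2, r^4, r^5, r^7, r^8.
That's 6.

6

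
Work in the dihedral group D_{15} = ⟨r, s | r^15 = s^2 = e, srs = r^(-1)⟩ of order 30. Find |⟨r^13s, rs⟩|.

10

|⟨r^13s⟩| = 2 and |⟨rs⟩| = 2, so |H| is a multiple of lcm(2, 2) = 2 and divides |G| = 30.
Closing under the operation: H = {e, r^3, r^6, r^9, r^12, rs, r^4s, r^7s, r^10s, r^13s}, so |H| = 10.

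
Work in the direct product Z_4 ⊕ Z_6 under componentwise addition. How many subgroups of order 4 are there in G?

|G| = 24 and 4 | 24, so subgroups of order 4 are possible by Lagrange.
The subgroups of order 4 are: {(0,0), (0,3), (2,0), (2,3)}; {(0,0), (1,0), (2,0), (3,0)}; {(0,0), (1,3), (2,0), (3,3)}.
So G has 3 subgroups of order 4.

3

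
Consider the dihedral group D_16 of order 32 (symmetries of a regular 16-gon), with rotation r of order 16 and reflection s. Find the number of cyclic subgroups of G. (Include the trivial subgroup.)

21

Group the elements of G by the cyclic subgroup they generate; each cyclic subgroup of order d accounts for φ(d) elements.
Cyclic subgroups by order — order 1: 1; order 2: 17; order 4: 1; order 8: 1; order 16: 1.
Total: 21.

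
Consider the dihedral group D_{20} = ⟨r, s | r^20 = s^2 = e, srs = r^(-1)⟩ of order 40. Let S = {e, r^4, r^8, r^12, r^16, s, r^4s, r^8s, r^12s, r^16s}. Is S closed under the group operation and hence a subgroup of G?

Yes

|S| = 10 divides |G| = 40, consistent with Lagrange.
S contains the identity, every element's inverse is in S, and S is closed under ·: it is a subgroup.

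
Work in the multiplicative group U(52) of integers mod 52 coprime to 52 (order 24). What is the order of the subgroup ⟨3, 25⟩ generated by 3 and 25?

|⟨3⟩| = 6 and |⟨25⟩| = 2, so |H| is a multiple of lcm(6, 2) = 6 and divides |G| = 24.
Closing under the operation: H = {1, 3, 9, 17, 23, 25, 27, 29, 35, 43, 49, 51}, so |H| = 12.

12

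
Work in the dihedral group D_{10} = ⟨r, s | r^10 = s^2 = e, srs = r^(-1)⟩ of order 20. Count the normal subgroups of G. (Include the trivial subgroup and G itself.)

7

G has 22 subgroups. Checking conjugation-invariance by order — order 1: 1/1 normal; order 2: 1/11 normal; order 4: 0/5 normal; order 5: 1/1 normal; order 10: 3/3 normal; order 20: 1/1 normal.
Total normal subgroups: 7.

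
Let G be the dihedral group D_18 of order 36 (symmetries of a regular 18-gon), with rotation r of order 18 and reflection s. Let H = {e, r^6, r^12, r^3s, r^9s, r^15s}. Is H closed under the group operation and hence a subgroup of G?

|H| = 6 divides |G| = 36, consistent with Lagrange.
H contains the identity, every element's inverse is in H, and H is closed under ·: it is a subgroup.

Yes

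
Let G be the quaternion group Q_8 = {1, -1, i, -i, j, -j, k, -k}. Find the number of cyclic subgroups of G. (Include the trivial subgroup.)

Group the elements of G by the cyclic subgroup they generate; each cyclic subgroup of order d accounts for φ(d) elements.
Cyclic subgroups by order — order 1: 1; order 2: 1; order 4: 3.
Total: 5.

5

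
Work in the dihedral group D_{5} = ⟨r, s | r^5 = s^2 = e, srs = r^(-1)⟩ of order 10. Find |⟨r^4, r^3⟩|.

5

|⟨r^4⟩| = 5 and |⟨r^3⟩| = 5, so |H| is a multiple of lcm(5, 5) = 5 and divides |G| = 10.
Closing under the operation: H = {e, r, r^2, r^3, r^4}, so |H| = 5.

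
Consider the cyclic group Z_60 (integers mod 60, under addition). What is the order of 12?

5

In Z_60, the order of an element a is n/gcd(a, n).
gcd(12, 60) = 12, so |⟨12⟩| = 60/12 = 5.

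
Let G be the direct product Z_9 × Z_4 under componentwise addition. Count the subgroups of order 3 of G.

1

|G| = 36 and 3 | 36, so subgroups of order 3 are possible by Lagrange.
The subgroups of order 3 are: {(0,0), (3,0), (6,0)}.
So G has 1 subgroup of order 3.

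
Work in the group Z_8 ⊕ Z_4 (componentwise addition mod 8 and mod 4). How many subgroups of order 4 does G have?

7

|G| = 32 and 4 | 32, so subgroups of order 4 are possible by Lagrange.
The subgroups of order 4 are: {(0,0), (0,1), (0,2), (0,3)}; {(0,0), (0,2), (4,0), (4,2)}; {(0,0), (0,2), (4,1), (4,3)}; {(0,0), (2,0), (4,0), (6,0)}; … (7 in all).
So G has 7 subgroups of order 4.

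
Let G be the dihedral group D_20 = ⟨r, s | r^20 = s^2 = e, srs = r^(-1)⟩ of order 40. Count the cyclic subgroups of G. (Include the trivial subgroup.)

Each element a generates a cyclic subgroup ⟨a⟩; distinct elements may generate the same one (a cyclic group of order d has φ(d) generators).
Cyclic subgroups by order — order 1: 1; order 2: 21; order 4: 1; order 5: 1; order 10: 1; order 20: 1.
Total: 26.

26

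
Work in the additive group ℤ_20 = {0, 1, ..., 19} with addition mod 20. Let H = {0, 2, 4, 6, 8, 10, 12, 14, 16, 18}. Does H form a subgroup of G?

Yes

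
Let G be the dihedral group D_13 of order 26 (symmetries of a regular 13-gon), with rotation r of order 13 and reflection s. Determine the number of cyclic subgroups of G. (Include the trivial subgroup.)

Group the elements of G by the cyclic subgroup they generate; each cyclic subgroup of order d accounts for φ(d) elements.
Cyclic subgroups by order — order 1: 1; order 2: 13; order 13: 1.
Total: 15.

15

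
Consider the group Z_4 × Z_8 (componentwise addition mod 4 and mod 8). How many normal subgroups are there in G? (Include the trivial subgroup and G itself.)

22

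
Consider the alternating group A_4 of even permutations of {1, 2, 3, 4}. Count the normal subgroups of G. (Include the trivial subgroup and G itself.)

G has 10 subgroups. Checking conjugation-invariance by order — order 1: 1/1 normal; order 2: 0/3 normal; order 3: 0/4 normal; order 4: 1/1 normal; order 12: 1/1 normal.
Total normal subgroups: 3.

3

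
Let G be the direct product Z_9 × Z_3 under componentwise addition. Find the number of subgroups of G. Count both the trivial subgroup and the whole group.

10

|G| = 27, so by Lagrange every subgroup order divides 27. Divisors: 1, 3, 9, 27.
Subgroups by order — order 1: 1; order 3: 4; order 9: 4; order 27: 1.
Total: 1 + 4 + 4 + 1 = 10.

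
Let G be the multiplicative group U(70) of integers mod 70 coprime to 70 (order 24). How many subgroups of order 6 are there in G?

3

|G| = 24 and 6 | 24, so subgroups of order 6 are possible by Lagrange.
The subgroups of order 6 are: {1, 11, 19, 51, 59, 69}; {1, 9, 11, 29, 39, 51}; {1, 11, 31, 41, 51, 61}.
So G has 3 subgroups of order 6.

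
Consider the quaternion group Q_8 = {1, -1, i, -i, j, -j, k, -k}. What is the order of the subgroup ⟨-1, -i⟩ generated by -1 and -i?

4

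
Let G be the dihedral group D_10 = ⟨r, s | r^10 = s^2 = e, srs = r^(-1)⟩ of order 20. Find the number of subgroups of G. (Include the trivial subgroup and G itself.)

22

|G| = 20, so by Lagrange every subgroup order divides 20. Divisors: 1, 2, 4, 5, 10, 20.
Subgroups by order — order 1: 1; order 2: 11; order 4: 5; order 5: 1; order 10: 3; order 20: 1.
Total: 1 + 11 + 5 + 1 + 3 + 1 = 22.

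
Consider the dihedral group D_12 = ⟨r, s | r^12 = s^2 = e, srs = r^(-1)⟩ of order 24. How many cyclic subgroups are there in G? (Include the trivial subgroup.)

Group the elements of G by the cyclic subgroup they generate; each cyclic subgroup of order d accounts for φ(d) elements.
Cyclic subgroups by order — order 1: 1; order 2: 13; order 3: 1; order 4: 1; order 6: 1; order 12: 1.
Total: 18.

18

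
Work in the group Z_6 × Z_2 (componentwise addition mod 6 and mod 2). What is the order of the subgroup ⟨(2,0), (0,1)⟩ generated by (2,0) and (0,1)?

|⟨(2,0)⟩| = 3 and |⟨(0,1)⟩| = 2, so |H| is a multiple of lcm(3, 2) = 6 and divides |G| = 12.
Closing under the operation: H = {(0,0), (0,1), (2,0), (2,1), (4,0), (4,1)}, so |H| = 6.

6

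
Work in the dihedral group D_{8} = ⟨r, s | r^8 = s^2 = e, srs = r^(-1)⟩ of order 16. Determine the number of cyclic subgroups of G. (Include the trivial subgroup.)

12

A cyclic subgroup of order d is generated by each of its φ(d) elements of order d, so the cyclic subgroups of order d number (#elements of order d)/φ(d).
Cyclic subgroups by order — order 1: 1; order 2: 9; order 4: 1; order 8: 1.
Total: 12.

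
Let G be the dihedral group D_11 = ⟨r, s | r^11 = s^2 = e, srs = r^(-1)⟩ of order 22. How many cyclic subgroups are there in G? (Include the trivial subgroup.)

13

Each element a generates a cyclic subgroup ⟨a⟩; distinct elements may generate the same one (a cyclic group of order d has φ(d) generators).
Cyclic subgroups by order — order 1: 1; order 2: 11; order 11: 1.
Total: 13.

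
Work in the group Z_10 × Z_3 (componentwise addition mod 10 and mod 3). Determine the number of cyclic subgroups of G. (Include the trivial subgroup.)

8

Group the elements of G by the cyclic subgroup they generate; each cyclic subgroup of order d accounts for φ(d) elements.
Cyclic subgroups by order — order 1: 1; order 2: 1; order 3: 1; order 5: 1; order 6: 1; order 10: 1; order 15: 1; order 30: 1.
Total: 8.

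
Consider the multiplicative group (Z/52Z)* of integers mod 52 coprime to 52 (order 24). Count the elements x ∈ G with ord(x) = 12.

8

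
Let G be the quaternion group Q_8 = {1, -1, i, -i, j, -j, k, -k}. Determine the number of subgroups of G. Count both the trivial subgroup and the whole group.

|G| = 8, so by Lagrange every subgroup order divides 8. Divisors: 1, 2, 4, 8.
Subgroups by order — order 1: 1; order 2: 1; order 4: 3; order 8: 1.
Total: 1 + 1 + 3 + 1 = 6.

6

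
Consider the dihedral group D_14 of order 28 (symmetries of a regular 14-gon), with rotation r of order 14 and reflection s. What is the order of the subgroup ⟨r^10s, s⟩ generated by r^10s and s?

14

|⟨r^10s⟩| = 2 and |⟨s⟩| = 2, so |H| is a multiple of lcm(2, 2) = 2 and divides |G| = 28.
Closing under the operation: H = {e, r^2, r^4, r^6, r^8, r^10, r^12, s, r^2s, r^4s, r^6s, r^8s, r^10s, r^12s}, so |H| = 14.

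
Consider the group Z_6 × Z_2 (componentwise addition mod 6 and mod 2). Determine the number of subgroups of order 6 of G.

3

|G| = 12 and 6 | 12, so subgroups of order 6 are possible by Lagrange.
The subgroups of order 6 are: {(0,0), (0,1), (2,0), (2,1), (4,0), (4,1)}; {(0,0), (1,0), (2,0), (3,0), (4,0), (5,0)}; {(0,0), (1,1), (2,0), (3,1), (4,0), (5,1)}.
So G has 3 subgroups of order 6.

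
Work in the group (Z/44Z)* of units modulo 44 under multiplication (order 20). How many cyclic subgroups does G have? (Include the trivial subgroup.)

8

A cyclic subgroup of order d is generated by each of its φ(d) elements of order d, so the cyclic subgroups of order d number (#elements of order d)/φ(d).
Cyclic subgroups by order — order 1: 1; order 2: 3; order 5: 1; order 10: 3.
Total: 8.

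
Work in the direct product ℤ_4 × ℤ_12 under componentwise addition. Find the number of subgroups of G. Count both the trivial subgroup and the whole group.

|G| = 48, so by Lagrange every subgroup order divides 48. Divisors: 1, 2, 3, 4, 6, 8, 12, 16, 24, 48.
Subgroups by order — order 1: 1; order 2: 3; order 3: 1; order 4: 7; order 6: 3; order 8: 3; order 12: 7; order 16: 1; order 24: 3; order 48: 1.
Total: 1 + 3 + 1 + 7 + 3 + 3 + 7 + 1 + 3 + 1 = 30.

30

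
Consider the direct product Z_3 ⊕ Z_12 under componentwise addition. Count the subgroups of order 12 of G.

|G| = 36 and 12 | 36, so subgroups of order 12 are possible by Lagrange.
The subgroups of order 12 are: {(0,0), (0,1), (0,2), (0,3), (0,4), (0,5), (0,6), (0,7), (0,8), (0,9), (0,10), (0,11)}; {(0,0), (0,3), (0,6), (0,9), (1,0), (1,3), (1,6), (1,9), (2,0), (2,3), (2,6), (2,9)}; {(0,0), (0,3), (0,6), (0,9), (1,1), (1,4), (1,7), (1,10), (2,2), (2,5), (2,8), (2,11)}; {(0,0), (0,3), (0,6), (0,9), (1,2), (1,5), (1,8), (1,11), (2,1), (2,4), (2,7), (2,10)}.
So G has 4 subgroups of order 12.

4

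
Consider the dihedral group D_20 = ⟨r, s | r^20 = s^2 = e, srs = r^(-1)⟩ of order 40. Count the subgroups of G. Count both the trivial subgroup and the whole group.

48

|G| = 40, so by Lagrange every subgroup order divides 40. Divisors: 1, 2, 4, 5, 8, 10, 20, 40.
Subgroups by order — order 1: 1; order 2: 21; order 4: 11; order 5: 1; order 8: 5; order 10: 5; order 20: 3; order 40: 1.
Total: 1 + 21 + 11 + 1 + 5 + 5 + 3 + 1 = 48.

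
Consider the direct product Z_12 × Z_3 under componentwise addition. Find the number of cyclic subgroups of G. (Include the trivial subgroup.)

A cyclic subgroup of order d is generated by each of its φ(d) elements of order d, so the cyclic subgroups of order d number (#elements of order d)/φ(d).
Cyclic subgroups by order — order 1: 1; order 2: 1; order 3: 4; order 4: 1; order 6: 4; order 12: 4.
Total: 15.

15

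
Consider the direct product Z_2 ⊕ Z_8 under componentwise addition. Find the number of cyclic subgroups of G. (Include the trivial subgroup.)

Group the elements of G by the cyclic subgroup they generate; each cyclic subgroup of order d accounts for φ(d) elements.
Cyclic subgroups by order — order 1: 1; order 2: 3; order 4: 2; order 8: 2.
Total: 8.

8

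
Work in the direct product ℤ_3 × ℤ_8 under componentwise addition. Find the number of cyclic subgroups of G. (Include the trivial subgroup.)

Group the elements of G by the cyclic subgroup they generate; each cyclic subgroup of order d accounts for φ(d) elements.
Cyclic subgroups by order — order 1: 1; order 2: 1; order 3: 1; order 4: 1; order 6: 1; order 8: 1; order 12: 1; order 24: 1.
Total: 8.

8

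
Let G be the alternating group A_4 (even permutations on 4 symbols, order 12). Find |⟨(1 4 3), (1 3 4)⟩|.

|⟨(1 4 3)⟩| = 3 and |⟨(1 3 4)⟩| = 3, so |H| is a multiple of lcm(3, 3) = 3 and divides |G| = 12.
Closing under the operation: H = {e, (1 3 4), (1 4 3)}, so |H| = 3.

3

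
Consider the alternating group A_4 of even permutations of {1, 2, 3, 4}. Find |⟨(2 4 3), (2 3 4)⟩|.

3

|⟨(2 4 3)⟩| = 3 and |⟨(2 3 4)⟩| = 3, so |H| is a multiple of lcm(3, 3) = 3 and divides |G| = 12.
Closing under the operation: H = {e, (2 3 4), (2 4 3)}, so |H| = 3.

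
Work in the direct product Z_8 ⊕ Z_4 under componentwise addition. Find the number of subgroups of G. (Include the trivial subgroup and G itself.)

|G| = 32, so by Lagrange every subgroup order divides 32. Divisors: 1, 2, 4, 8, 16, 32.
Subgroups by order — order 1: 1; order 2: 3; order 4: 7; order 8: 7; order 16: 3; order 32: 1.
Total: 1 + 3 + 7 + 7 + 3 + 1 = 22.

22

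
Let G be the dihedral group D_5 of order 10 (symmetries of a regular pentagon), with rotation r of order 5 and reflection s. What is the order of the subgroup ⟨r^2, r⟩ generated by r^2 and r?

5

|⟨r^2⟩| = 5 and |⟨r⟩| = 5, so |H| is a multiple of lcm(5, 5) = 5 and divides |G| = 10.
Closing under the operation: H = {e, r, r^2, r^3, r^4}, so |H| = 5.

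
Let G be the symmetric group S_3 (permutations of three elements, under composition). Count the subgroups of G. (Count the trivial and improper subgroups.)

6

|G| = 6, so by Lagrange every subgroup order divides 6. Divisors: 1, 2, 3, 6.
Subgroups by order — order 1: 1; order 2: 3; order 3: 1; order 6: 1.
Total: 1 + 3 + 1 + 1 = 6.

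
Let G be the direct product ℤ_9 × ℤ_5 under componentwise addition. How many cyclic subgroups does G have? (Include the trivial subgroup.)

6

Each element a generates a cyclic subgroup ⟨a⟩; distinct elements may generate the same one (a cyclic group of order d has φ(d) generators).
Cyclic subgroups by order — order 1: 1; order 3: 1; order 5: 1; order 9: 1; order 15: 1; order 45: 1.
Total: 6.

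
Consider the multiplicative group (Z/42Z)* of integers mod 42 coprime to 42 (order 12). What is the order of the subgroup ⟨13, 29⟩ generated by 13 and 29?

4

|⟨13⟩| = 2 and |⟨29⟩| = 2, so |H| is a multiple of lcm(2, 2) = 2 and divides |G| = 12.
Closing under the operation: H = {1, 13, 29, 41}, so |H| = 4.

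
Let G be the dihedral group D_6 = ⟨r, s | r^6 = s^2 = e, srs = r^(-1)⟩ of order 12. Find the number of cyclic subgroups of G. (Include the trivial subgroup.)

A cyclic subgroup of order d is generated by each of its φ(d) elements of order d, so the cyclic subgroups of order d number (#elements of order d)/φ(d).
Cyclic subgroups by order — order 1: 1; order 2: 7; order 3: 1; order 6: 1.
Total: 10.

10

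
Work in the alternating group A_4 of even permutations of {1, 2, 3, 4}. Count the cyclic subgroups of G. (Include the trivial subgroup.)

8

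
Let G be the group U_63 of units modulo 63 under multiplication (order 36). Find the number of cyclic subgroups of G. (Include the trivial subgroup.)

20

A cyclic subgroup of order d is generated by each of its φ(d) elements of order d, so the cyclic subgroups of order d number (#elements of order d)/φ(d).
Cyclic subgroups by order — order 1: 1; order 2: 3; order 3: 4; order 6: 12.
Total: 20.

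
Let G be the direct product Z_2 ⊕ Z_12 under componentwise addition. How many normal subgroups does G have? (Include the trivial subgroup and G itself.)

16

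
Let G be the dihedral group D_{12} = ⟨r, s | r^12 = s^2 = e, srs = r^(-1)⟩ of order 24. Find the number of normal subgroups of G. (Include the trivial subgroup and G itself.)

G has 34 subgroups. Checking conjugation-invariance by order — order 1: 1/1 normal; order 2: 1/13 normal; order 3: 1/1 normal; order 4: 1/7 normal; order 6: 1/5 normal; order 8: 0/3 normal; order 12: 3/3 normal; order 24: 1/1 normal.
Total normal subgroups: 9.

9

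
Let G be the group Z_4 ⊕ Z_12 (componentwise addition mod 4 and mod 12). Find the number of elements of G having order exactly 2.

An element (a,b) has order lcm(ord(a), ord(b)); count pairs with lcm equal to 2.
Enumerating gives 3 such elements.

3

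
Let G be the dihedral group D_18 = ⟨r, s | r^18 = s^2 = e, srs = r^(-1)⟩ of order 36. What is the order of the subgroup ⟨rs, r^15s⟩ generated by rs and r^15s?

18

|⟨rs⟩| = 2 and |⟨r^15s⟩| = 2, so |H| is a multiple of lcm(2, 2) = 2 and divides |G| = 36.
Closing under the operation: H = {e, r^2, r^4, r^6, r^8, r^10, r^12, r^14, r^16, rs, r^3s, r^5s, r^7s, r^9s, r^11s, r^13s, r^15s, r^17s}, so |H| = 18.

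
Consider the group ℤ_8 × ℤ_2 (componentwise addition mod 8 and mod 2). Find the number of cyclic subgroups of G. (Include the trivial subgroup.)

Group the elements of G by the cyclic subgroup they generate; each cyclic subgroup of order d accounts for φ(d) elements.
Cyclic subgroups by order — order 1: 1; order 2: 3; order 4: 2; order 8: 2.
Total: 8.

8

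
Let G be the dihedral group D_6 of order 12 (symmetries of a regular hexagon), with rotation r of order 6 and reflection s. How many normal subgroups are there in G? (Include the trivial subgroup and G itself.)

G has 16 subgroups. Checking conjugation-invariance by order — order 1: 1/1 normal; order 2: 1/7 normal; order 3: 1/1 normal; order 4: 0/3 normal; order 6: 3/3 normal; order 12: 1/1 normal.
Total normal subgroups: 7.

7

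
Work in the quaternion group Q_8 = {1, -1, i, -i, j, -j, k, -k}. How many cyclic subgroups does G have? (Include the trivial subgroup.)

5

Group the elements of G by the cyclic subgroup they generate; each cyclic subgroup of order d accounts for φ(d) elements.
Cyclic subgroups by order — order 1: 1; order 2: 1; order 4: 3.
Total: 5.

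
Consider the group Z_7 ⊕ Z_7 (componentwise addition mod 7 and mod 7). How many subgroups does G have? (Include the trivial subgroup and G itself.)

|G| = 49, so by Lagrange every subgroup order divides 49. Divisors: 1, 7, 49.
Subgroups by order — order 1: 1; order 7: 8; order 49: 1.
Total: 1 + 8 + 1 = 10.

10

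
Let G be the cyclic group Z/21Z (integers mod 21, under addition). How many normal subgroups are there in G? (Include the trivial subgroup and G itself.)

4

G is abelian, so every subgroup is normal.
G has 4 subgroups in total, hence 4 normal subgroups.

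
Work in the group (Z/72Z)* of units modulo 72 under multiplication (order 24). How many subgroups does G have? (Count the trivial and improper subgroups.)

|G| = 24, so by Lagrange every subgroup order divides 24. Divisors: 1, 2, 3, 4, 6, 8, 12, 24.
Subgroups by order — order 1: 1; order 2: 7; order 3: 1; order 4: 7; order 6: 7; order 8: 1; order 12: 7; order 24: 1.
Total: 1 + 7 + 1 + 7 + 7 + 1 + 7 + 1 = 32.

32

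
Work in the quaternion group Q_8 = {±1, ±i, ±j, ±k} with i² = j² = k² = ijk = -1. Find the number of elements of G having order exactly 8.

No element of G has order 8 (even though 8 | 8).

0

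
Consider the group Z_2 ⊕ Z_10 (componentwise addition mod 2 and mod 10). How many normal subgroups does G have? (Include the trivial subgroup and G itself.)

G is abelian, so every subgroup is normal.
G has 10 subgroups in total, hence 10 normal subgroups.

10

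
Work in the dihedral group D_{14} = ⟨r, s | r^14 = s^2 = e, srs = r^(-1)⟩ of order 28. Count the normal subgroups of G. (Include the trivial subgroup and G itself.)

7

G has 28 subgroups. Checking conjugation-invariance by order — order 1: 1/1 normal; order 2: 1/15 normal; order 4: 0/7 normal; order 7: 1/1 normal; order 14: 3/3 normal; order 28: 1/1 normal.
Total normal subgroups: 7.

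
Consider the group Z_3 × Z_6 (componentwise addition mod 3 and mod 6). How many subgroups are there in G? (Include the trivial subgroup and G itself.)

12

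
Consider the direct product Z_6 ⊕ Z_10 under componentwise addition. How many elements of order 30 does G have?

24

An element (a,b) has order lcm(ord(a), ord(b)); count pairs with lcm equal to 30.
Enumerating gives 24 such elements.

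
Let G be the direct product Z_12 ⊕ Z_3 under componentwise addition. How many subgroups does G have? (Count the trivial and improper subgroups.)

|G| = 36, so by Lagrange every subgroup order divides 36. Divisors: 1, 2, 3, 4, 6, 9, 12, 18, 36.
Subgroups by order — order 1: 1; order 2: 1; order 3: 4; order 4: 1; order 6: 4; order 9: 1; order 12: 4; order 18: 1; order 36: 1.
Total: 1 + 1 + 4 + 1 + 4 + 1 + 4 + 1 + 1 = 18.

18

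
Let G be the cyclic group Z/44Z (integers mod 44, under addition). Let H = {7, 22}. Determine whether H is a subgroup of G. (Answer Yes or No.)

The identity 0 ∉ H, so H is not a subgroup.

No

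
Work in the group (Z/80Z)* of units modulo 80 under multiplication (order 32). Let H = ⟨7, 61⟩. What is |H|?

16

|⟨7⟩| = 4 and |⟨61⟩| = 4, so |H| is a multiple of lcm(4, 4) = 4 and divides |G| = 32.
Closing under the operation: H = {1, 3, 7, 9, 21, 23, 27, 29, 41, 43, 47, 49, 61, 63, 67, 69}, so |H| = 16.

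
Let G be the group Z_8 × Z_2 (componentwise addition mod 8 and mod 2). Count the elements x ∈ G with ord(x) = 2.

An element (a,b) has order lcm(ord(a), ord(b)); count pairs with lcm equal to 2.
Enumerating gives 3 such elements.

3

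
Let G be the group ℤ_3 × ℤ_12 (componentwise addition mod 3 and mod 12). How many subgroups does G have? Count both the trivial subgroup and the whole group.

18

|G| = 36, so by Lagrange every subgroup order divides 36. Divisors: 1, 2, 3, 4, 6, 9, 12, 18, 36.
Subgroups by order — order 1: 1; order 2: 1; order 3: 4; order 4: 1; order 6: 4; order 9: 1; order 12: 4; order 18: 1; order 36: 1.
Total: 1 + 1 + 4 + 1 + 4 + 1 + 4 + 1 + 1 = 18.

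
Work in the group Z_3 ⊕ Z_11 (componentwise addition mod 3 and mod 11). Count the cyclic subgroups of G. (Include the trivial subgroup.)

4

A cyclic subgroup of order d is generated by each of its φ(d) elements of order d, so the cyclic subgroups of order d number (#elements of order d)/φ(d).
Cyclic subgroups by order — order 1: 1; order 3: 1; order 11: 1; order 33: 1.
Total: 4.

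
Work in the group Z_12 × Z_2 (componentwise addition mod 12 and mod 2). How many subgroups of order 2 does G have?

3

|G| = 24 and 2 | 24, so subgroups of order 2 are possible by Lagrange.
The subgroups of order 2 are: {(0,0), (0,1)}; {(0,0), (6,0)}; {(0,0), (6,1)}.
So G has 3 subgroups of order 2.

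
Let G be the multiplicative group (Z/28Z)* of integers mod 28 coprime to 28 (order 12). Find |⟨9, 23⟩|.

|⟨9⟩| = 3 and |⟨23⟩| = 6, so |H| is a multiple of lcm(3, 6) = 6 and divides |G| = 12.
Closing under the operation: H = {1, 9, 11, 15, 23, 25}, so |H| = 6.

6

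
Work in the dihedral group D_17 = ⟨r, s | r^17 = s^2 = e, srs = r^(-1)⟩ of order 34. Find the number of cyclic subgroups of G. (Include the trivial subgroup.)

Group the elements of G by the cyclic subgroup they generate; each cyclic subgroup of order d accounts for φ(d) elements.
Cyclic subgroups by order — order 1: 1; order 2: 17; order 17: 1.
Total: 19.

19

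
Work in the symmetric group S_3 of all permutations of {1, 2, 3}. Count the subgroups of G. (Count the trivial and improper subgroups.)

|G| = 6, so by Lagrange every subgroup order divides 6. Divisors: 1, 2, 3, 6.
Subgroups by order — order 1: 1; order 2: 3; order 3: 1; order 6: 1.
Total: 1 + 3 + 1 + 1 = 6.

6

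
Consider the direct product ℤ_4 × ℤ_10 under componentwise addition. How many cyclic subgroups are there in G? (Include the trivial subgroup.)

12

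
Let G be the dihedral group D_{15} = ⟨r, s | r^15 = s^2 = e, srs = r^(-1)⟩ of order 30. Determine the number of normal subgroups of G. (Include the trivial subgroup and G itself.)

5

G has 28 subgroups. Checking conjugation-invariance by order — order 1: 1/1 normal; order 2: 0/15 normal; order 3: 1/1 normal; order 5: 1/1 normal; order 6: 0/5 normal; order 10: 0/3 normal; order 15: 1/1 normal; order 30: 1/1 normal.
Total normal subgroups: 5.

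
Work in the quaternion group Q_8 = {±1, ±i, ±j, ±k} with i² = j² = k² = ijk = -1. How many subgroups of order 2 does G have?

1

|G| = 8 and 2 | 8, so subgroups of order 2 are possible by Lagrange.
The subgroups of order 2 are: {1, -1}.
So G has 1 subgroup of order 2.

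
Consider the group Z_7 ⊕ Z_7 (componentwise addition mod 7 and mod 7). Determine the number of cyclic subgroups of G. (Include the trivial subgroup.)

Each element a generates a cyclic subgroup ⟨a⟩; distinct elements may generate the same one (a cyclic group of order d has φ(d) generators).
Cyclic subgroups by order — order 1: 1; order 7: 8.
Total: 9.

9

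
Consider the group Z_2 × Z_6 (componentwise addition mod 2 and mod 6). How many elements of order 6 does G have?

6

An element (a,b) has order lcm(ord(a), ord(b)); count pairs with lcm equal to 6.
Enumerating gives 6 such elements.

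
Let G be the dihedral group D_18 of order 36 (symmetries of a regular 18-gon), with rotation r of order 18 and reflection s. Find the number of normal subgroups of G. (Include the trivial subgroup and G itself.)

G has 45 subgroups. Checking conjugation-invariance by order — order 1: 1/1 normal; order 2: 1/19 normal; order 3: 1/1 normal; order 4: 0/9 normal; order 6: 1/7 normal; order 9: 1/1 normal; order 12: 0/3 normal; order 18: 3/3 normal; order 36: 1/1 normal.
Total normal subgroups: 9.

9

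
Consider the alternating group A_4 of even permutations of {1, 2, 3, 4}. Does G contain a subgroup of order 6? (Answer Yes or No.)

6 | 12, so Lagrange does not rule it out; but checking all subgroups of G, none has order 6.
(A_4 is the standard example that the converse of Lagrange fails.)

No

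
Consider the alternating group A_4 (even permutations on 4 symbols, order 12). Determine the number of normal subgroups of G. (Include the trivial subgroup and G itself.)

3

G has 10 subgroups. Checking conjugation-invariance by order — order 1: 1/1 normal; order 2: 0/3 normal; order 3: 0/4 normal; order 4: 1/1 normal; order 12: 1/1 normal.
Total normal subgroups: 3.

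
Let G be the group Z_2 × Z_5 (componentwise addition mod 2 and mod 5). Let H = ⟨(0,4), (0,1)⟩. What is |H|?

|⟨(0,4)⟩| = 5 and |⟨(0,1)⟩| = 5, so |H| is a multiple of lcm(5, 5) = 5 and divides |G| = 10.
Closing under the operation: H = {(0,0), (0,1), (0,2), (0,3), (0,4)}, so |H| = 5.

5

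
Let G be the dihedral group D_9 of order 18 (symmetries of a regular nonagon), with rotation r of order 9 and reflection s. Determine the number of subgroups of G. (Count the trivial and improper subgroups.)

16

|G| = 18, so by Lagrange every subgroup order divides 18. Divisors: 1, 2, 3, 6, 9, 18.
Subgroups by order — order 1: 1; order 2: 9; order 3: 1; order 6: 3; order 9: 1; order 18: 1.
Total: 1 + 9 + 1 + 3 + 1 + 1 = 16.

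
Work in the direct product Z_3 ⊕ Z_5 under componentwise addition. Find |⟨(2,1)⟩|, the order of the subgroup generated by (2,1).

The order of (2,1) in Z_3 × Z_5 is lcm(ord(2) in Z_3, ord(1) in Z_5).
ord(2) = 3 and ord(1) = 5, so |⟨(2,1)⟩| = lcm(3, 5) = 15.

15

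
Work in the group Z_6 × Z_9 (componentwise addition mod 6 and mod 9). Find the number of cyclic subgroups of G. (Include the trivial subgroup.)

16

Each element a generates a cyclic subgroup ⟨a⟩; distinct elements may generate the same one (a cyclic group of order d has φ(d) generators).
Cyclic subgroups by order — order 1: 1; order 2: 1; order 3: 4; order 6: 4; order 9: 3; order 18: 3.
Total: 16.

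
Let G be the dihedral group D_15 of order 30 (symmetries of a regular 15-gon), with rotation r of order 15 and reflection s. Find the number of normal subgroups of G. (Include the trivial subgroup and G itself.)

G has 28 subgroups. Checking conjugation-invariance by order — order 1: 1/1 normal; order 2: 0/15 normal; order 3: 1/1 normal; order 5: 1/1 normal; order 6: 0/5 normal; order 10: 0/3 normal; order 15: 1/1 normal; order 30: 1/1 normal.
Total normal subgroups: 5.

5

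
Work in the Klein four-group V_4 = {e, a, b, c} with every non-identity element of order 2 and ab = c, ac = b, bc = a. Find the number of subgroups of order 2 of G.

3

|G| = 4 and 2 | 4, so subgroups of order 2 are possible by Lagrange.
The subgroups of order 2 are: {e, a}; {e, b}; {e, c}.
So G has 3 subgroups of order 2.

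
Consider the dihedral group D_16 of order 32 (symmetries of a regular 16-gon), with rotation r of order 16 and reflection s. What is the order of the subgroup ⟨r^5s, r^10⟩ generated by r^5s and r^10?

16

|⟨r^5s⟩| = 2 and |⟨r^10⟩| = 8, so |H| is a multiple of lcm(2, 8) = 8 and divides |G| = 32.
Closing under the operation: H = {e, r^2, r^4, r^6, r^8, r^10, r^12, r^14, rs, r^3s, r^5s, r^7s, r^9s, r^11s, r^13s, r^15s}, so |H| = 16.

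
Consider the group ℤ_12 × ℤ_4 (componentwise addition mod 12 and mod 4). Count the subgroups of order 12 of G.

|G| = 48 and 12 | 48, so subgroups of order 12 are possible by Lagrange.
The subgroups of order 12 are: {(0,0), (0,1), (0,2), (0,3), (4,0), (4,1), (4,2), (4,3), (8,0), (8,1), (8,2), (8,3)}; {(0,0), (0,2), (2,0), (2,2), (4,0), (4,2), (6,0), (6,2), (8,0), (8,2), (10,0), (10,2)}; {(0,0), (0,2), (2,1), (2,3), (4,0), (4,2), (6,1), (6,3), (8,0), (8,2), (10,1), (10,3)}; {(0,0), (1,0), (2,0), (3,0), (4,0), (5,0), (6,0), (7,0), (8,0), (9,0), (10,0), (11,0)}; … (7 in all).
So G has 7 subgroups of order 12.

7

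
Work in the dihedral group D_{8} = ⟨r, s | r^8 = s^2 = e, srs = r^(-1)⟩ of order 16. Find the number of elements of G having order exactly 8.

The elements of order 8 are: r, r^3, r^5, r^7.
That's 4.

4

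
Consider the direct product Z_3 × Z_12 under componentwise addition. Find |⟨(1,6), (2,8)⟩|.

18

|⟨(1,6)⟩| = 6 and |⟨(2,8)⟩| = 3, so |H| is a multiple of lcm(6, 3) = 6 and divides |G| = 36.
Closing under the operation: H = {(0,0), (0,2), (0,4), (0,6), (0,8), (0,10), (1,0), (1,2), (1,4), (1,6), (1,8), (1,10), (2,0), (2,2), (2,4), (2,6), (2,8), (2,10)}, so |H| = 18.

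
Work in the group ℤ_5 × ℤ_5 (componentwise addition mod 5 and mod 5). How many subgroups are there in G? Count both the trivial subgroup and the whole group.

|G| = 25, so by Lagrange every subgroup order divides 25. Divisors: 1, 5, 25.
Subgroups by order — order 1: 1; order 5: 6; order 25: 1.
Total: 1 + 6 + 1 = 8.

8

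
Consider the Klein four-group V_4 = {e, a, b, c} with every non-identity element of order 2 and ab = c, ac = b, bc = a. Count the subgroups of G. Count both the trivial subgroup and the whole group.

|G| = 4, so by Lagrange every subgroup order divides 4. Divisors: 1, 2, 4.
Subgroups by order — order 1: 1; order 2: 3; order 4: 1.
Total: 1 + 3 + 1 = 5.

5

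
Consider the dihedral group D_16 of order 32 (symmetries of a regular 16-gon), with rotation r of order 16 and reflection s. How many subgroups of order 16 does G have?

3

|G| = 32 and 16 | 32, so subgroups of order 16 are possible by Lagrange.
The subgroups of order 16 are: {e, r, r^2, r^3, r^4, r^5, r^6, r^7, r^8, r^9, r^10, r^11, r^12, r^13, r^14, r^15}; {e, r^2, r^4, r^6, r^8, r^10, r^12, r^14, s, r^2s, r^4s, r^6s, r^8s, r^10s, r^12s, r^14s}; {e, r^2, r^4, r^6, r^8, r^10, r^12, r^14, rs, r^3s, r^5s, r^7s, r^9s, r^11s, r^13s, r^15s}.
So G has 3 subgroups of order 16.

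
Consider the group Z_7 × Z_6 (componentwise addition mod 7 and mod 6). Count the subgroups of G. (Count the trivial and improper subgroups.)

8

|G| = 42, so by Lagrange every subgroup order divides 42. Divisors: 1, 2, 3, 6, 7, 14, 21, 42.
Subgroups by order — order 1: 1; order 2: 1; order 3: 1; order 6: 1; order 7: 1; order 14: 1; order 21: 1; order 42: 1.
Total: 1 + 1 + 1 + 1 + 1 + 1 + 1 + 1 = 8.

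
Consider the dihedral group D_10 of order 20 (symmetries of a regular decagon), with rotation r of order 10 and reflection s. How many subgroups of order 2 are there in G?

|G| = 20 and 2 | 20, so subgroups of order 2 are possible by Lagrange.
The subgroups of order 2 are: {e, r^2s}; {e, r^3s}; {e, r^4s}; {e, r^5}; … (11 in all).
So G has 11 subgroups of order 2.

11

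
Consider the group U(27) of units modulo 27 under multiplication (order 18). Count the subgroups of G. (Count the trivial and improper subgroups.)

|G| = 18, so by Lagrange every subgroup order divides 18. Divisors: 1, 2, 3, 6, 9, 18.
Subgroups by order — order 1: 1; order 2: 1; order 3: 1; order 6: 1; order 9: 1; order 18: 1.
Total: 1 + 1 + 1 + 1 + 1 + 1 = 6.

6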